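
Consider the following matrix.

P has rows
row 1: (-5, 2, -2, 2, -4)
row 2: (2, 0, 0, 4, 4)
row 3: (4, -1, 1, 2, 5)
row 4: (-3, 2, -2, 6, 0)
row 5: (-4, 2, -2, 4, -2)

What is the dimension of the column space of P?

2

Row reduce to echelon form.
R2 ← R2 + (2/5)·R1: [0, 4/5, -4/5, 24/5, 12/5]
R3 ← R3 + (4/5)·R1: [0, 3/5, -3/5, 18/5, 9/5]
R4 ← R4 − (3/5)·R1: [0, 4/5, -4/5, 24/5, 12/5]
R5 ← R5 − (4/5)·R1: [0, 2/5, -2/5, 12/5, 6/5]
R3 ← R3 − (3/4)·R2: [0, 0, 0, 0, 0]
R4 ← R4 − R2: [0, 0, 0, 0, 0]
R5 ← R5 − (1/2)·R2: [0, 0, 0, 0, 0]
Echelon form has 2 nonzero rows, so rank(P) = 2.
The column space has dimension equal to the rank: 2.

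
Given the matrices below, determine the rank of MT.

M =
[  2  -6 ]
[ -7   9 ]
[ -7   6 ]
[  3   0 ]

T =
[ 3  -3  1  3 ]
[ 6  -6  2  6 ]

1

First compute MT:
[[-30,  30, -10, -30],
 [ 33, -33,  11,  33],
 [ 15, -15,   5,  15],
 [  9,  -9,   3,   9]]
Now row reduce the product.
R2 ← R2 + (11/10)·R1: [0, 0, 0, 0]
R3 ← R3 + (1/2)·R1: [0, 0, 0, 0]
R4 ← R4 + (3/10)·R1: [0, 0, 0, 0]
1 nonzero row, so rank(MT) = 1.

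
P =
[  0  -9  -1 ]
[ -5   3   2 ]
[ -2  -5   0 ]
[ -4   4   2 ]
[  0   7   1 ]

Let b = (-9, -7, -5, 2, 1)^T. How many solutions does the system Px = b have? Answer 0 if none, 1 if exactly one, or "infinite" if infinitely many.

0

Row reduce the augmented matrix [P | b].
Swap R1 ↔ R2
R3 ← R3 − (2/5)·R1: [0, -31/5, -4/5, -11/5]
R4 ← R4 − (4/5)·R1: [0, 8/5, 2/5, 38/5]
R3 ← R3 − (31/45)·R2: [0, 0, -1/9, 4]
R4 ← R4 + (8/45)·R2: [0, 0, 2/9, 6]
R5 ← R5 + (7/9)·R2: [0, 0, 2/9, -6]
R4 ← R4 + (2)·R3: [0, 0, 0, 14]
R5 ← R5 + (2)·R3: [0, 0, 0, 2]
R5 ← R5 − (1/7)·R4: [0, 0, 0, 0]
The echelon form has 4 nonzero rows; the last pivot sits in the augmented column, so rank(P) = 3 but rank([P|b]) = 4.
Since the ranks differ, the system is inconsistent.
It has no solutions.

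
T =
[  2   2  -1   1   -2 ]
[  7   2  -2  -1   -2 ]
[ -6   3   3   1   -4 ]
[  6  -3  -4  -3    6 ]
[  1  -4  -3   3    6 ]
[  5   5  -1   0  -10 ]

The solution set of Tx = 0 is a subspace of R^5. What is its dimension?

0

Row reduce to echelon form.
R2 ← R2 − (7/2)·R1: [0, -5, 3/2, -9/2, 5]
R3 ← R3 + (3)·R1: [0, 9, 0, 4, -10]
R4 ← R4 − (3)·R1: [0, -9, -1, -6, 12]
R5 ← R5 − (1/2)·R1: [0, -5, -5/2, 5/2, 7]
R6 ← R6 − (5/2)·R1: [0, 0, 3/2, -5/2, -5]
R3 ← R3 + (9/5)·R2: [0, 0, 27/10, -41/10, -1]
R4 ← R4 − (9/5)·R2: [0, 0, -37/10, 21/10, 3]
R5 ← R5 − R2: [0, 0, -4, 7, 2]
R4 ← R4 + (37/27)·R3: [0, 0, 0, -95/27, 44/27]
R5 ← R5 + (40/27)·R3: [0, 0, 0, 25/27, 14/27]
R6 ← R6 − (5/9)·R3: [0, 0, 0, -2/9, -40/9]
R5 ← R5 + (5/19)·R4: [0, 0, 0, 0, 18/19]
R6 ← R6 − (6/95)·R4: [0, 0, 0, 0, -432/95]
R6 ← R6 + (24/5)·R5: [0, 0, 0, 0, 0]
5 nonzero rows, so rank(T) = 5.
T has 5 columns; by rank–nullity, nullity = 5 − 5 = 0.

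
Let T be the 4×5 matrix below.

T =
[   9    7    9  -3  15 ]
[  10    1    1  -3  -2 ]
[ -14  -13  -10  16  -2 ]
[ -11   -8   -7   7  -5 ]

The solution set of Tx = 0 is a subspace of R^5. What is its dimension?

Row reduce to echelon form.
R2 ← R2 − (10/9)·R1: [0, -61/9, -9, 1/3, -56/3]
R3 ← R3 + (14/9)·R1: [0, -19/9, 4, 34/3, 64/3]
R4 ← R4 + (11/9)·R1: [0, 5/9, 4, 10/3, 40/3]
R3 ← R3 − (19/61)·R2: [0, 0, 415/61, 685/61, 1656/61]
R4 ← R4 + (5/61)·R2: [0, 0, 199/61, 205/61, 720/61]
R4 ← R4 − (199/415)·R3: [0, 0, 0, -168/83, -504/415]
4 nonzero rows, so rank(T) = 4.
T has 5 columns; by rank–nullity, nullity = 5 − 4 = 1.

1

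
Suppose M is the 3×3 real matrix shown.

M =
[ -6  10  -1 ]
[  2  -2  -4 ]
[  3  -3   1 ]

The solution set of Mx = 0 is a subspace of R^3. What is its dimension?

0

Row reduce to echelon form.
R2 ← R2 + (1/3)·R1: [0, 4/3, -13/3]
R3 ← R3 + (1/2)·R1: [0, 2, 1/2]
R3 ← R3 − (3/2)·R2: [0, 0, 7]
3 nonzero rows, so rank(M) = 3.
M has 3 columns; by rank–nullity, nullity = 3 − 3 = 0.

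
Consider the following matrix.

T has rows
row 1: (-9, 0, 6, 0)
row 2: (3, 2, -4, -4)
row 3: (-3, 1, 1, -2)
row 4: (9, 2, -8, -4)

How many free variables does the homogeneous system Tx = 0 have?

Row reduce to echelon form.
R2 ← R2 + (1/3)·R1: [0, 2, -2, -4]
R3 ← R3 − (1/3)·R1: [0, 1, -1, -2]
R4 ← R4 + R1: [0, 2, -2, -4]
R3 ← R3 − (1/2)·R2: [0, 0, 0, 0]
R4 ← R4 − R2: [0, 0, 0, 0]
2 nonzero rows, so rank(T) = 2.
T has 4 columns; by rank–nullity, nullity = 4 − 2 = 2.

2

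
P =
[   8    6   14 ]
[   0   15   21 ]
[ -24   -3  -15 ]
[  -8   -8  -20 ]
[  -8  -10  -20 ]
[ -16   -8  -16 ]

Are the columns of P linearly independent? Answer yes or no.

Row reduce P to echelon form.
R3 ← R3 + (3)·R1: [0, 15, 27]
R4 ← R4 + R1: [0, -2, -6]
R5 ← R5 + R1: [0, -4, -6]
R6 ← R6 + (2)·R1: [0, 4, 12]
R3 ← R3 − R2: [0, 0, 6]
R4 ← R4 + (2/15)·R2: [0, 0, -16/5]
R5 ← R5 + (4/15)·R2: [0, 0, -2/5]
R6 ← R6 − (4/15)·R2: [0, 0, 32/5]
R4 ← R4 + (8/15)·R3: [0, 0, 0]
R5 ← R5 + (1/15)·R3: [0, 0, 0]
R6 ← R6 − (16/15)·R3: [0, 0, 0]
3 pivots among 3 columns.
Every column is a pivot column, so the columns are linearly independent.

yes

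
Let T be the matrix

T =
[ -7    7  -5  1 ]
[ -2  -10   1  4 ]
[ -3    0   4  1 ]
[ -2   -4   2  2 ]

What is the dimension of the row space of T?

3

Row reduce to echelon form.
R2 ← R2 − (2/7)·R1: [0, -12, 17/7, 26/7]
R3 ← R3 − (3/7)·R1: [0, -3, 43/7, 4/7]
R4 ← R4 − (2/7)·R1: [0, -6, 24/7, 12/7]
R3 ← R3 − (1/4)·R2: [0, 0, 155/28, -5/14]
R4 ← R4 − (1/2)·R2: [0, 0, 31/14, -1/7]
R4 ← R4 − (2/5)·R3: [0, 0, 0, 0]
Echelon form has 3 nonzero rows, so rank(T) = 3.
The row space has dimension equal to the rank: 3.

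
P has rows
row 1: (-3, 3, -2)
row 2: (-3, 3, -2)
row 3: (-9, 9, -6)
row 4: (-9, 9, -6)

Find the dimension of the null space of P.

Row reduce to echelon form.
R2 ← R2 − R1: [0, 0, 0]
R3 ← R3 − (3)·R1: [0, 0, 0]
R4 ← R4 − (3)·R1: [0, 0, 0]
1 nonzero row, so rank(P) = 1.
P has 3 columns; by rank–nullity, nullity = 3 − 1 = 2.

2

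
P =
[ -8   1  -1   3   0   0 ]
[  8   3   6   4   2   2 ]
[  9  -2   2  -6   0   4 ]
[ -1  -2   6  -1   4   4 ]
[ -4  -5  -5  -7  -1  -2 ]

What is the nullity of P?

1

Row reduce to echelon form.
R2 ← R2 + R1: [0, 4, 5, 7, 2, 2]
R3 ← R3 + (9/8)·R1: [0, -7/8, 7/8, -21/8, 0, 4]
R4 ← R4 − (1/8)·R1: [0, -17/8, 49/8, -11/8, 4, 4]
R5 ← R5 − (1/2)·R1: [0, -11/2, -9/2, -17/2, -1, -2]
R3 ← R3 + (7/32)·R2: [0, 0, 63/32, -35/32, 7/16, 71/16]
R4 ← R4 + (17/32)·R2: [0, 0, 281/32, 75/32, 81/16, 81/16]
R5 ← R5 + (11/8)·R2: [0, 0, 19/8, 9/8, 7/4, 3/4]
R4 ← R4 − (281/63)·R3: [0, 0, 0, 65/9, 28/9, -928/63]
R5 ← R5 − (76/63)·R3: [0, 0, 0, 22/9, 11/9, -290/63]
R5 ← R5 − (22/65)·R4: [0, 0, 0, 0, 11/65, 174/455]
5 nonzero rows, so rank(P) = 5.
P has 6 columns; by rank–nullity, nullity = 6 − 5 = 1.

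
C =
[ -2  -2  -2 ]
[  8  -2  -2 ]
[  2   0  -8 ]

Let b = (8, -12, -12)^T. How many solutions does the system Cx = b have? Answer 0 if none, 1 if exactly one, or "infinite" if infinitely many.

1

Row reduce the augmented matrix [C | b].
R2 ← R2 + (4)·R1: [0, -10, -10, 20]
R3 ← R3 + R1: [0, -2, -10, -4]
R3 ← R3 − (1/5)·R2: [0, 0, -8, -8]
The echelon form has 3 nonzero rows, and every pivot lies in the first 3 columns, so rank(C) = rank([C|b]) = 3.
The system is consistent.
rank = 3 = number of unknowns, so the solution is unique.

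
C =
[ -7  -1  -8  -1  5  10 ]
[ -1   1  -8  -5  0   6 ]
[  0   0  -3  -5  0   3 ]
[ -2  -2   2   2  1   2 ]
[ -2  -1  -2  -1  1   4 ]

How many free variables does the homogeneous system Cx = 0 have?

2

Row reduce to echelon form.
R2 ← R2 − (1/7)·R1: [0, 8/7, -48/7, -34/7, -5/7, 32/7]
R4 ← R4 − (2/7)·R1: [0, -12/7, 30/7, 16/7, -3/7, -6/7]
R5 ← R5 − (2/7)·R1: [0, -5/7, 2/7, -5/7, -3/7, 8/7]
R4 ← R4 + (3/2)·R2: [0, 0, -6, -5, -3/2, 6]
R5 ← R5 + (5/8)·R2: [0, 0, -4, -15/4, -7/8, 4]
R4 ← R4 − (2)·R3: [0, 0, 0, 5, -3/2, 0]
R5 ← R5 − (4/3)·R3: [0, 0, 0, 35/12, -7/8, 0]
R5 ← R5 − (7/12)·R4: [0, 0, 0, 0, 0, 0]
4 nonzero rows, so rank(C) = 4.
C has 6 columns; by rank–nullity, nullity = 6 − 4 = 2.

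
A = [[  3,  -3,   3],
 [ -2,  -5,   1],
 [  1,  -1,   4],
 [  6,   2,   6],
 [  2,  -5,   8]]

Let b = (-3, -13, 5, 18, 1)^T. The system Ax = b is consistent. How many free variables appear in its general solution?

Row reduce the augmented matrix [A | b].
R2 ← R2 + (2/3)·R1: [0, -7, 3, -15]
R3 ← R3 − (1/3)·R1: [0, 0, 3, 6]
R4 ← R4 − (2)·R1: [0, 8, 0, 24]
R5 ← R5 − (2/3)·R1: [0, -3, 6, 3]
R4 ← R4 + (8/7)·R2: [0, 0, 24/7, 48/7]
R5 ← R5 − (3/7)·R2: [0, 0, 33/7, 66/7]
R4 ← R4 − (8/7)·R3: [0, 0, 0, 0]
R5 ← R5 − (11/7)·R3: [0, 0, 0, 0]
The echelon form has 3 nonzero rows, and every pivot lies in the first 3 columns, so rank(A) = rank([A|b]) = 3.
The system is consistent.
Free variables = (unknowns) − (rank) = 3 − 3 = 0.

0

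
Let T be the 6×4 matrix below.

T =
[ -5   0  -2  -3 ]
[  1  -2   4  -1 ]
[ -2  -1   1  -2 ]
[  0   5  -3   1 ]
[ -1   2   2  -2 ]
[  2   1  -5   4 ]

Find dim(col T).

Row reduce to echelon form.
R2 ← R2 + (1/5)·R1: [0, -2, 18/5, -8/5]
R3 ← R3 − (2/5)·R1: [0, -1, 9/5, -4/5]
R5 ← R5 − (1/5)·R1: [0, 2, 12/5, -7/5]
R6 ← R6 + (2/5)·R1: [0, 1, -29/5, 14/5]
R3 ← R3 − (1/2)·R2: [0, 0, 0, 0]
R4 ← R4 + (5/2)·R2: [0, 0, 6, -3]
R5 ← R5 + R2: [0, 0, 6, -3]
R6 ← R6 + (1/2)·R2: [0, 0, -4, 2]
Swap R3 ↔ R4
R5 ← R5 − R3: [0, 0, 0, 0]
R6 ← R6 + (2/3)·R3: [0, 0, 0, 0]
Echelon form has 3 nonzero rows, so rank(T) = 3.
The column space has dimension equal to the rank: 3.

3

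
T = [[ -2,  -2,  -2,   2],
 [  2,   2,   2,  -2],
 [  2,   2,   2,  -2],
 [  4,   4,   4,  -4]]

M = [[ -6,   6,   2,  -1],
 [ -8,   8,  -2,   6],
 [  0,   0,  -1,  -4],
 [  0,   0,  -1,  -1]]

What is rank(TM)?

First compute TM:
[[ 28, -28,   0,  -4],
 [-28,  28,   0,   4],
 [-28,  28,   0,   4],
 [-56,  56,   0,   8]]
Now row reduce the product.
R2 ← R2 + R1: [0, 0, 0, 0]
R3 ← R3 + R1: [0, 0, 0, 0]
R4 ← R4 + (2)·R1: [0, 0, 0, 0]
1 nonzero row, so rank(TM) = 1.

1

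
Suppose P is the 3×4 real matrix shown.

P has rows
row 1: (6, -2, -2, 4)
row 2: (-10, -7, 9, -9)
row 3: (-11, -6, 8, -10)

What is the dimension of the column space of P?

Row reduce to echelon form.
R2 ← R2 + (5/3)·R1: [0, -31/3, 17/3, -7/3]
R3 ← R3 + (11/6)·R1: [0, -29/3, 13/3, -8/3]
R3 ← R3 − (29/31)·R2: [0, 0, -30/31, -15/31]
Echelon form has 3 nonzero rows, so rank(P) = 3.
The column space has dimension equal to the rank: 3.

3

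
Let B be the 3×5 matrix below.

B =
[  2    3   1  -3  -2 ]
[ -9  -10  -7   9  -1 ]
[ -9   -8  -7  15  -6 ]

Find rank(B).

3

Row reduce to echelon form.
R2 ← R2 + (9/2)·R1: [0, 7/2, -5/2, -9/2, -10]
R3 ← R3 + (9/2)·R1: [0, 11/2, -5/2, 3/2, -15]
R3 ← R3 − (11/7)·R2: [0, 0, 10/7, 60/7, 5/7]
Echelon form has 3 nonzero rows, so rank(B) = 3.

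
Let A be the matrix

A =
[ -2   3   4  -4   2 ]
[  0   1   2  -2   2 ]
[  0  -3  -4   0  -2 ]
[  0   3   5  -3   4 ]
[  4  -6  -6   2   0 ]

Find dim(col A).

3

Row reduce to echelon form.
R5 ← R5 + (2)·R1: [0, 0, 2, -6, 4]
R3 ← R3 + (3)·R2: [0, 0, 2, -6, 4]
R4 ← R4 − (3)·R2: [0, 0, -1, 3, -2]
R4 ← R4 + (1/2)·R3: [0, 0, 0, 0, 0]
R5 ← R5 − R3: [0, 0, 0, 0, 0]
Echelon form has 3 nonzero rows, so rank(A) = 3.
The column space has dimension equal to the rank: 3.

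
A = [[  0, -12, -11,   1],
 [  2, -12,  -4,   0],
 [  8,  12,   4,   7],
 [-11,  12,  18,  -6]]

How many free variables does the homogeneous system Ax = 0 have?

0

Row reduce to echelon form.
Swap R1 ↔ R2
R3 ← R3 − (4)·R1: [0, 60, 20, 7]
R4 ← R4 + (11/2)·R1: [0, -54, -4, -6]
R3 ← R3 + (5)·R2: [0, 0, -35, 12]
R4 ← R4 − (9/2)·R2: [0, 0, 91/2, -21/2]
R4 ← R4 + (13/10)·R3: [0, 0, 0, 51/10]
4 nonzero rows, so rank(A) = 4.
A has 4 columns; by rank–nullity, nullity = 4 − 4 = 0.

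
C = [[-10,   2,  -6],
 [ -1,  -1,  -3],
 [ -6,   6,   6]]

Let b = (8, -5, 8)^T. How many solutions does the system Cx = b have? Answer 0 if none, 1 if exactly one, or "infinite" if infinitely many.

0

Row reduce the augmented matrix [C | b].
R2 ← R2 − (1/10)·R1: [0, -6/5, -12/5, -29/5]
R3 ← R3 − (3/5)·R1: [0, 24/5, 48/5, 16/5]
R3 ← R3 + (4)·R2: [0, 0, 0, -20]
The echelon form has 3 nonzero rows; the last pivot sits in the augmented column, so rank(C) = 2 but rank([C|b]) = 3.
Since the ranks differ, the system is inconsistent.
It has no solutions.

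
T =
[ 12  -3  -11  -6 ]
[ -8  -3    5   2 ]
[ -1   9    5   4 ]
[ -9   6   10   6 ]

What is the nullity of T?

Row reduce to echelon form.
R2 ← R2 + (2/3)·R1: [0, -5, -7/3, -2]
R3 ← R3 + (1/12)·R1: [0, 35/4, 49/12, 7/2]
R4 ← R4 + (3/4)·R1: [0, 15/4, 7/4, 3/2]
R3 ← R3 + (7/4)·R2: [0, 0, 0, 0]
R4 ← R4 + (3/4)·R2: [0, 0, 0, 0]
2 nonzero rows, so rank(T) = 2.
T has 4 columns; by rank–nullity, nullity = 4 − 2 = 2.

2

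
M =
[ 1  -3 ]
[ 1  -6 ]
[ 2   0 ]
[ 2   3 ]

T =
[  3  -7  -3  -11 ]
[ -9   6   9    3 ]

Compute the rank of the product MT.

First compute MT:
[[ 30, -25, -30, -20],
 [ 57, -43, -57, -29],
 [  6, -14,  -6, -22],
 [-21,   4,  21, -13]]
Now row reduce the product.
R2 ← R2 − (19/10)·R1: [0, 9/2, 0, 9]
R3 ← R3 − (1/5)·R1: [0, -9, 0, -18]
R4 ← R4 + (7/10)·R1: [0, -27/2, 0, -27]
R3 ← R3 + (2)·R2: [0, 0, 0, 0]
R4 ← R4 + (3)·R2: [0, 0, 0, 0]
2 nonzero rows, so rank(MT) = 2.

2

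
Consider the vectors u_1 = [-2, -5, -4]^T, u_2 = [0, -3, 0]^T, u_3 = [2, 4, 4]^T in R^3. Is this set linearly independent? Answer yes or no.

Form the matrix with these vectors as rows and row reduce.
R3 ← R3 + R1: [0, -1, 0]
R3 ← R3 − (1/3)·R2: [0, 0, 0]
2 nonzero rows, so the 3 vectors span a space of dimension 2.
Since 2 < 3, the vectors are linearly dependent.

no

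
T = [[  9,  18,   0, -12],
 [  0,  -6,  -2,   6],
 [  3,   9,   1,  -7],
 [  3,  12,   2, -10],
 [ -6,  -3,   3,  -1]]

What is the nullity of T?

Row reduce to echelon form.
R3 ← R3 − (1/3)·R1: [0, 3, 1, -3]
R4 ← R4 − (1/3)·R1: [0, 6, 2, -6]
R5 ← R5 + (2/3)·R1: [0, 9, 3, -9]
R3 ← R3 + (1/2)·R2: [0, 0, 0, 0]
R4 ← R4 + R2: [0, 0, 0, 0]
R5 ← R5 + (3/2)·R2: [0, 0, 0, 0]
2 nonzero rows, so rank(T) = 2.
T has 4 columns; by rank–nullity, nullity = 4 − 2 = 2.

2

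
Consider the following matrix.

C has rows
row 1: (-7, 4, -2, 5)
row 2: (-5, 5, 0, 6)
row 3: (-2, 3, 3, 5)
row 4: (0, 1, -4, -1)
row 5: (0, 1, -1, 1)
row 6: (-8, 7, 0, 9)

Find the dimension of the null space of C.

0

Row reduce to echelon form.
R2 ← R2 − (5/7)·R1: [0, 15/7, 10/7, 17/7]
R3 ← R3 − (2/7)·R1: [0, 13/7, 25/7, 25/7]
R6 ← R6 − (8/7)·R1: [0, 17/7, 16/7, 23/7]
R3 ← R3 − (13/15)·R2: [0, 0, 7/3, 22/15]
R4 ← R4 − (7/15)·R2: [0, 0, -14/3, -32/15]
R5 ← R5 − (7/15)·R2: [0, 0, -5/3, -2/15]
R6 ← R6 − (17/15)·R2: [0, 0, 2/3, 8/15]
R4 ← R4 + (2)·R3: [0, 0, 0, 4/5]
R5 ← R5 + (5/7)·R3: [0, 0, 0, 32/35]
R6 ← R6 − (2/7)·R3: [0, 0, 0, 4/35]
R5 ← R5 − (8/7)·R4: [0, 0, 0, 0]
R6 ← R6 − (1/7)·R4: [0, 0, 0, 0]
4 nonzero rows, so rank(C) = 4.
C has 4 columns; by rank–nullity, nullity = 4 − 4 = 0.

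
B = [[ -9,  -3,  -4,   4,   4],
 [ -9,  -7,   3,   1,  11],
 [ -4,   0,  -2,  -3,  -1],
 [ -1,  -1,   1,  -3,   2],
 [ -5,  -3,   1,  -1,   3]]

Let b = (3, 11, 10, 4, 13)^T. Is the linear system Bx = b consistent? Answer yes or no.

yes

Row reduce the augmented matrix [B | b].
R2 ← R2 − R1: [0, -4, 7, -3, 7, 8]
R3 ← R3 − (4/9)·R1: [0, 4/3, -2/9, -43/9, -25/9, 26/3]
R4 ← R4 − (1/9)·R1: [0, -2/3, 13/9, -31/9, 14/9, 11/3]
R5 ← R5 − (5/9)·R1: [0, -4/3, 29/9, -29/9, 7/9, 34/3]
R3 ← R3 + (1/3)·R2: [0, 0, 19/9, -52/9, -4/9, 34/3]
R4 ← R4 − (1/6)·R2: [0, 0, 5/18, -53/18, 7/18, 7/3]
R5 ← R5 − (1/3)·R2: [0, 0, 8/9, -20/9, -14/9, 26/3]
R4 ← R4 − (5/38)·R3: [0, 0, 0, -83/38, 17/38, 16/19]
R5 ← R5 − (8/19)·R3: [0, 0, 0, 4/19, -26/19, 74/19]
R5 ← R5 + (8/83)·R4: [0, 0, 0, 0, -110/83, 330/83]
The echelon form has 5 nonzero rows, and every pivot lies in the first 5 columns, so rank(B) = rank([B|b]) = 5.
The system is consistent.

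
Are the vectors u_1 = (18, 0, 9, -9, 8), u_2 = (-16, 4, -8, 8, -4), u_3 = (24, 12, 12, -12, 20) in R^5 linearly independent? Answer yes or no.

Form the matrix with these vectors as rows and row reduce.
R2 ← R2 + (8/9)·R1: [0, 4, 0, 0, 28/9]
R3 ← R3 − (4/3)·R1: [0, 12, 0, 0, 28/3]
R3 ← R3 − (3)·R2: [0, 0, 0, 0, 0]
2 nonzero rows, so the 3 vectors span a space of dimension 2.
Since 2 < 3, the vectors are linearly dependent.

no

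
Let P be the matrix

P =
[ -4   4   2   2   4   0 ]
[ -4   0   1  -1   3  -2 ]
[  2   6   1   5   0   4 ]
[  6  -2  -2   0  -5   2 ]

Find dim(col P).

Row reduce to echelon form.
R2 ← R2 − R1: [0, -4, -1, -3, -1, -2]
R3 ← R3 + (1/2)·R1: [0, 8, 2, 6, 2, 4]
R4 ← R4 + (3/2)·R1: [0, 4, 1, 3, 1, 2]
R3 ← R3 + (2)·R2: [0, 0, 0, 0, 0, 0]
R4 ← R4 + R2: [0, 0, 0, 0, 0, 0]
Echelon form has 2 nonzero rows, so rank(P) = 2.
The column space has dimension equal to the rank: 2.

2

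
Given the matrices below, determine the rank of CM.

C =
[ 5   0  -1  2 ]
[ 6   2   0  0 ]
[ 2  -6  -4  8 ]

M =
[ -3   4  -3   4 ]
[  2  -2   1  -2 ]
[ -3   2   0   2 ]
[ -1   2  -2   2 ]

2

First compute CM:
[[-14,  22, -19,  22],
 [-14,  20, -16,  20],
 [-14,  28, -28,  28]]
Now row reduce the product.
R2 ← R2 − R1: [0, -2, 3, -2]
R3 ← R3 − R1: [0, 6, -9, 6]
R3 ← R3 + (3)·R2: [0, 0, 0, 0]
2 nonzero rows, so rank(CM) = 2.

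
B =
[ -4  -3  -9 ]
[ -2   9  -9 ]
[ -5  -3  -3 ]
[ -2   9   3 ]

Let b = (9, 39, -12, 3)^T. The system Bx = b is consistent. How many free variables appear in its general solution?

0

Row reduce the augmented matrix [B | b].
R2 ← R2 − (1/2)·R1: [0, 21/2, -9/2, 69/2]
R3 ← R3 − (5/4)·R1: [0, 3/4, 33/4, -93/4]
R4 ← R4 − (1/2)·R1: [0, 21/2, 15/2, -3/2]
R3 ← R3 − (1/14)·R2: [0, 0, 60/7, -180/7]
R4 ← R4 − R2: [0, 0, 12, -36]
R4 ← R4 − (7/5)·R3: [0, 0, 0, 0]
The echelon form has 3 nonzero rows, and every pivot lies in the first 3 columns, so rank(B) = rank([B|b]) = 3.
The system is consistent.
Free variables = (unknowns) − (rank) = 3 − 3 = 0.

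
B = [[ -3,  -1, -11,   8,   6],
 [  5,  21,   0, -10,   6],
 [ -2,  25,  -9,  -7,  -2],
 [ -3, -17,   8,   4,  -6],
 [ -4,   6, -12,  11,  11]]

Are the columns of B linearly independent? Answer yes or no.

Row reduce B to echelon form.
R2 ← R2 + (5/3)·R1: [0, 58/3, -55/3, 10/3, 16]
R3 ← R3 − (2/3)·R1: [0, 77/3, -5/3, -37/3, -6]
R4 ← R4 − R1: [0, -16, 19, -4, -12]
R5 ← R5 − (4/3)·R1: [0, 22/3, 8/3, 1/3, 3]
R3 ← R3 − (77/58)·R2: [0, 0, 1315/58, -486/29, -790/29]
R4 ← R4 + (24/29)·R2: [0, 0, 111/29, -36/29, 36/29]
R5 ← R5 − (11/29)·R2: [0, 0, 279/29, -27/29, -89/29]
R4 ← R4 − (222/1315)·R3: [0, 0, 0, 2088/1315, 1536/263]
R5 ← R5 − (558/1315)·R3: [0, 0, 0, 8127/1315, 2233/263]
R5 ← R5 − (903/232)·R4: [0, 0, 0, 0, -413/29]
5 pivots among 5 columns.
Every column is a pivot column, so the columns are linearly independent.

yes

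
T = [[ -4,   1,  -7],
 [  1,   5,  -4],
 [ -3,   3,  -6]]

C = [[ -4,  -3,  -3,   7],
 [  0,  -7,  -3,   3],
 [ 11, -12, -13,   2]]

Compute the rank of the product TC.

3

First compute TC:
[[-61,  89, 100, -39],
 [-48,  10,  34,  14],
 [-54,  60,  78, -24]]
Now row reduce the product.
R2 ← R2 − (48/61)·R1: [0, -3662/61, -2726/61, 2726/61]
R3 ← R3 − (54/61)·R1: [0, -1146/61, -642/61, 642/61]
R3 ← R3 − (573/1831)·R2: [0, 0, 6336/1831, -6336/1831]
3 nonzero rows, so rank(TC) = 3.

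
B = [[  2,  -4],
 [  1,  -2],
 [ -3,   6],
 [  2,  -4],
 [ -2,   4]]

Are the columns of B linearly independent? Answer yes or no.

Row reduce B to echelon form.
R2 ← R2 − (1/2)·R1: [0, 0]
R3 ← R3 + (3/2)·R1: [0, 0]
R4 ← R4 − R1: [0, 0]
R5 ← R5 + R1: [0, 0]
1 pivot among 2 columns.
Only 1 < 2 pivot columns, so the columns are linearly dependent.

no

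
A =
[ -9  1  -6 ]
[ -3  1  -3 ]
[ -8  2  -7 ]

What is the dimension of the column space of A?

2

Row reduce to echelon form.
R2 ← R2 − (1/3)·R1: [0, 2/3, -1]
R3 ← R3 − (8/9)·R1: [0, 10/9, -5/3]
R3 ← R3 − (5/3)·R2: [0, 0, 0]
Echelon form has 2 nonzero rows, so rank(A) = 2.
The column space has dimension equal to the rank: 2.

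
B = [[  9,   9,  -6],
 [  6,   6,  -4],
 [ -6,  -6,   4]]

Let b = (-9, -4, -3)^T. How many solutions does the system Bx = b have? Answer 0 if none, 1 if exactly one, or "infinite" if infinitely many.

0

Row reduce the augmented matrix [B | b].
R2 ← R2 − (2/3)·R1: [0, 0, 0, 2]
R3 ← R3 + (2/3)·R1: [0, 0, 0, -9]
R3 ← R3 + (9/2)·R2: [0, 0, 0, 0]
The echelon form has 2 nonzero rows; the last pivot sits in the augmented column, so rank(B) = 1 but rank([B|b]) = 2.
Since the ranks differ, the system is inconsistent.
It has no solutions.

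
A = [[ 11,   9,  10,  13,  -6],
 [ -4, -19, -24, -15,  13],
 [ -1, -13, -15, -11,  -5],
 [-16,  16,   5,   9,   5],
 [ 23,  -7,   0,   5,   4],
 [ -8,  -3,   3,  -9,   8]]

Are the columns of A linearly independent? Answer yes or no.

no

Row reduce A to echelon form.
R2 ← R2 + (4/11)·R1: [0, -173/11, -224/11, -113/11, 119/11]
R3 ← R3 + (1/11)·R1: [0, -134/11, -155/11, -108/11, -61/11]
R4 ← R4 + (16/11)·R1: [0, 320/11, 215/11, 307/11, -41/11]
R5 ← R5 − (23/11)·R1: [0, -284/11, -230/11, -244/11, 182/11]
R6 ← R6 + (8/11)·R1: [0, 39/11, 113/11, 5/11, 40/11]
R3 ← R3 − (134/173)·R2: [0, 0, 291/173, -322/173, -2409/173]
R4 ← R4 + (320/173)·R2: [0, 0, -3135/173, 1541/173, 2817/173]
R5 ← R5 − (284/173)·R2: [0, 0, 2166/173, -920/173, -210/173]
R6 ← R6 + (39/173)·R2: [0, 0, 983/173, -322/173, 1051/173]
R4 ← R4 + (1045/97)·R3: [0, 0, 0, -1081/97, -12972/97]
R5 ← R5 − (722/97)·R3: [0, 0, 0, 828/97, 9936/97]
R6 ← R6 − (983/291)·R3: [0, 0, 0, 1288/291, 5152/97]
R5 ← R5 + (36/47)·R4: [0, 0, 0, 0, 0]
R6 ← R6 + (56/141)·R4: [0, 0, 0, 0, 0]
4 pivots among 5 columns.
Only 4 < 5 pivot columns, so the columns are linearly dependent.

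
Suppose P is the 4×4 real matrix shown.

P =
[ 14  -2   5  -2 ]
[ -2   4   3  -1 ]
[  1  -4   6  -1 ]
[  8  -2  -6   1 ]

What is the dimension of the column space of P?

3

Row reduce to echelon form.
R2 ← R2 + (1/7)·R1: [0, 26/7, 26/7, -9/7]
R3 ← R3 − (1/14)·R1: [0, -27/7, 79/14, -6/7]
R4 ← R4 − (4/7)·R1: [0, -6/7, -62/7, 15/7]
R3 ← R3 + (27/26)·R2: [0, 0, 19/2, -57/26]
R4 ← R4 + (3/13)·R2: [0, 0, -8, 24/13]
R4 ← R4 + (16/19)·R3: [0, 0, 0, 0]
Echelon form has 3 nonzero rows, so rank(P) = 3.
The column space has dimension equal to the rank: 3.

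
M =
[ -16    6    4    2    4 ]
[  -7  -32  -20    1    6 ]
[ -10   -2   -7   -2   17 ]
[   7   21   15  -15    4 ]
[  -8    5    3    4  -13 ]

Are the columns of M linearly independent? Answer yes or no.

Row reduce M to echelon form.
R2 ← R2 − (7/16)·R1: [0, -277/8, -87/4, 1/8, 17/4]
R3 ← R3 − (5/8)·R1: [0, -23/4, -19/2, -13/4, 29/2]
R4 ← R4 + (7/16)·R1: [0, 189/8, 67/4, -113/8, 23/4]
R5 ← R5 − (1/2)·R1: [0, 2, 1, 3, -15]
R3 ← R3 − (46/277)·R2: [0, 0, -1631/277, -906/277, 3821/277]
R4 ← R4 + (189/277)·R2: [0, 0, 529/277, -3889/277, 2396/277]
R5 ← R5 + (16/277)·R2: [0, 0, -71/277, 833/277, -4087/277]
R4 ← R4 + (529/1631)·R3: [0, 0, 0, -24629/1631, 21405/1631]
R5 ← R5 − (71/1631)·R3: [0, 0, 0, 5137/1631, -25044/1631]
R5 ← R5 + (467/2239)·R4: [0, 0, 0, 0, -28251/2239]
5 pivots among 5 columns.
Every column is a pivot column, so the columns are linearly independent.

yes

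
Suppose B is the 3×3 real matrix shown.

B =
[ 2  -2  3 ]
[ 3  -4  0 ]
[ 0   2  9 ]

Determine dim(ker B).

1

Row reduce to echelon form.
R2 ← R2 − (3/2)·R1: [0, -1, -9/2]
R3 ← R3 + (2)·R2: [0, 0, 0]
2 nonzero rows, so rank(B) = 2.
B has 3 columns; by rank–nullity, nullity = 3 − 2 = 1.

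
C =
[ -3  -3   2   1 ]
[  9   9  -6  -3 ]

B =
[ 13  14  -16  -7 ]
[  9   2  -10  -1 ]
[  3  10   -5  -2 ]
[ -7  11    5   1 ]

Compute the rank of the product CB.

First compute CB:
[[-67, -17,  73,  21],
 [201,  51, -219, -63]]
Now row reduce the product.
R2 ← R2 + (3)·R1: [0, 0, 0, 0]
1 nonzero row, so rank(CB) = 1.

1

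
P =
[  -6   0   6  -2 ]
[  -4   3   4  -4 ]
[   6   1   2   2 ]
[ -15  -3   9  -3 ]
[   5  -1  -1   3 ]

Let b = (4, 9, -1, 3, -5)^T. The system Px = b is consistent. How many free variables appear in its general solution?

1

Row reduce the augmented matrix [P | b].
R2 ← R2 − (2/3)·R1: [0, 3, 0, -8/3, 19/3]
R3 ← R3 + R1: [0, 1, 8, 0, 3]
R4 ← R4 − (5/2)·R1: [0, -3, -6, 2, -7]
R5 ← R5 + (5/6)·R1: [0, -1, 4, 4/3, -5/3]
R3 ← R3 − (1/3)·R2: [0, 0, 8, 8/9, 8/9]
R4 ← R4 + R2: [0, 0, -6, -2/3, -2/3]
R5 ← R5 + (1/3)·R2: [0, 0, 4, 4/9, 4/9]
R4 ← R4 + (3/4)·R3: [0, 0, 0, 0, 0]
R5 ← R5 − (1/2)·R3: [0, 0, 0, 0, 0]
The echelon form has 3 nonzero rows, and every pivot lies in the first 4 columns, so rank(P) = rank([P|b]) = 3.
The system is consistent.
Free variables = (unknowns) − (rank) = 4 − 3 = 1.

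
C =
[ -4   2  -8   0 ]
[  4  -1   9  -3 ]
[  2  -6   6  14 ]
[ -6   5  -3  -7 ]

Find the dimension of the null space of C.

1

Row reduce to echelon form.
R2 ← R2 + R1: [0, 1, 1, -3]
R3 ← R3 + (1/2)·R1: [0, -5, 2, 14]
R4 ← R4 − (3/2)·R1: [0, 2, 9, -7]
R3 ← R3 + (5)·R2: [0, 0, 7, -1]
R4 ← R4 − (2)·R2: [0, 0, 7, -1]
R4 ← R4 − R3: [0, 0, 0, 0]
3 nonzero rows, so rank(C) = 3.
C has 4 columns; by rank–nullity, nullity = 4 − 3 = 1.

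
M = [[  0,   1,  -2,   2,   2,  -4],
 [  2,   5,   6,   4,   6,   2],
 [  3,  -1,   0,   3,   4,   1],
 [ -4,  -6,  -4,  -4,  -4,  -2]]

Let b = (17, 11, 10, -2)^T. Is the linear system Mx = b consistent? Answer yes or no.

yes

Row reduce the augmented matrix [M | b].
Swap R1 ↔ R2
R3 ← R3 − (3/2)·R1: [0, -17/2, -9, -3, -5, -2, -13/2]
R4 ← R4 + (2)·R1: [0, 4, 8, 4, 8, 2, 20]
R3 ← R3 + (17/2)·R2: [0, 0, -26, 14, 12, -36, 138]
R4 ← R4 − (4)·R2: [0, 0, 16, -4, 0, 18, -48]
R4 ← R4 + (8/13)·R3: [0, 0, 0, 60/13, 96/13, -54/13, 480/13]
The echelon form has 4 nonzero rows, and every pivot lies in the first 6 columns, so rank(M) = rank([M|b]) = 4.
The system is consistent.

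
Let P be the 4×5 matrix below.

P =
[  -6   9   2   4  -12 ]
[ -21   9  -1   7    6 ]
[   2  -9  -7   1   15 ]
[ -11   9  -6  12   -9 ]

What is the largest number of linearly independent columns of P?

Row reduce to echelon form.
R2 ← R2 − (7/2)·R1: [0, -45/2, -8, -7, 48]
R3 ← R3 + (1/3)·R1: [0, -6, -19/3, 7/3, 11]
R4 ← R4 − (11/6)·R1: [0, -15/2, -29/3, 14/3, 13]
R3 ← R3 − (4/15)·R2: [0, 0, -21/5, 21/5, -9/5]
R4 ← R4 − (1/3)·R2: [0, 0, -7, 7, -3]
R4 ← R4 − (5/3)·R3: [0, 0, 0, 0, 0]
Echelon form has 3 nonzero rows, so rank(P) = 3.
The rank gives the maximum number of linearly independent columns: 3.

3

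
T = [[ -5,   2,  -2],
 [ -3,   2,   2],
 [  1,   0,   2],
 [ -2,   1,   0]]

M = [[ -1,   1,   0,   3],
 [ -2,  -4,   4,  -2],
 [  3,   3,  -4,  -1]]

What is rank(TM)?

First compute TM:
[[ -5, -19,  16, -17],
 [  5,  -5,   0, -15],
 [  5,   7,  -8,   1],
 [  0,  -6,   4,  -8]]
Now row reduce the product.
R2 ← R2 + R1: [0, -24, 16, -32]
R3 ← R3 + R1: [0, -12, 8, -16]
R3 ← R3 − (1/2)·R2: [0, 0, 0, 0]
R4 ← R4 − (1/4)·R2: [0, 0, 0, 0]
2 nonzero rows, so rank(TM) = 2.

2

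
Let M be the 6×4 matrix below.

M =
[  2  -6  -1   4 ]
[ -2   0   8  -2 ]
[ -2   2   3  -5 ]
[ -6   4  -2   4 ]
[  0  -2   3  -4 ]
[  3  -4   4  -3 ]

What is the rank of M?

Row reduce to echelon form.
R2 ← R2 + R1: [0, -6, 7, 2]
R3 ← R3 + R1: [0, -4, 2, -1]
R4 ← R4 + (3)·R1: [0, -14, -5, 16]
R6 ← R6 − (3/2)·R1: [0, 5, 11/2, -9]
R3 ← R3 − (2/3)·R2: [0, 0, -8/3, -7/3]
R4 ← R4 − (7/3)·R2: [0, 0, -64/3, 34/3]
R5 ← R5 − (1/3)·R2: [0, 0, 2/3, -14/3]
R6 ← R6 + (5/6)·R2: [0, 0, 34/3, -22/3]
R4 ← R4 − (8)·R3: [0, 0, 0, 30]
R5 ← R5 + (1/4)·R3: [0, 0, 0, -21/4]
R6 ← R6 + (17/4)·R3: [0, 0, 0, -69/4]
R5 ← R5 + (7/40)·R4: [0, 0, 0, 0]
R6 ← R6 + (23/40)·R4: [0, 0, 0, 0]
Echelon form has 4 nonzero rows, so rank(M) = 4.

4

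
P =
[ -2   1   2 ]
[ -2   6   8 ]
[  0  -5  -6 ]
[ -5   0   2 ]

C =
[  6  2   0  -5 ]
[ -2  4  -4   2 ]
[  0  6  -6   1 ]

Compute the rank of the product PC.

First compute PC:
[[-14,  12, -16,  14],
 [-24,  68, -72,  30],
 [ 10, -56,  56, -16],
 [-30,   2, -12,  27]]
Now row reduce the product.
R2 ← R2 − (12/7)·R1: [0, 332/7, -312/7, 6]
R3 ← R3 + (5/7)·R1: [0, -332/7, 312/7, -6]
R4 ← R4 − (15/7)·R1: [0, -166/7, 156/7, -3]
R3 ← R3 + R2: [0, 0, 0, 0]
R4 ← R4 + (1/2)·R2: [0, 0, 0, 0]
2 nonzero rows, so rank(PC) = 2.

2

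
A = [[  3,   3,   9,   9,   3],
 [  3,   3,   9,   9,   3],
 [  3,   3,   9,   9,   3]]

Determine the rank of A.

1

Row reduce to echelon form.
R2 ← R2 − R1: [0, 0, 0, 0, 0]
R3 ← R3 − R1: [0, 0, 0, 0, 0]
Echelon form has 1 nonzero row, so rank(A) = 1.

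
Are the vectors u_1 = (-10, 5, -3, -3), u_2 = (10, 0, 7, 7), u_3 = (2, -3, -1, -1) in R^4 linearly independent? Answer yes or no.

no

Form the matrix with these vectors as rows and row reduce.
R2 ← R2 + R1: [0, 5, 4, 4]
R3 ← R3 + (1/5)·R1: [0, -2, -8/5, -8/5]
R3 ← R3 + (2/5)·R2: [0, 0, 0, 0]
2 nonzero rows, so the 3 vectors span a space of dimension 2.
Since 2 < 3, the vectors are linearly dependent.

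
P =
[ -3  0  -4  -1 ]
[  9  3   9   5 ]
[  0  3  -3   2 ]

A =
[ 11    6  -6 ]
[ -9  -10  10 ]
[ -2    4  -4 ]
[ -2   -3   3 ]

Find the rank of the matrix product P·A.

2

First compute PA:
[[-23, -31,  31],
 [ 44,  45, -45],
 [-25, -48,  48]]
Now row reduce the product.
R2 ← R2 + (44/23)·R1: [0, -329/23, 329/23]
R3 ← R3 − (25/23)·R1: [0, -329/23, 329/23]
R3 ← R3 − R2: [0, 0, 0]
2 nonzero rows, so rank(PA) = 2.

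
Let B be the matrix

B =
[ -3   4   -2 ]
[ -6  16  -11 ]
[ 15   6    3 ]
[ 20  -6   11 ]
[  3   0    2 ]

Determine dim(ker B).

0

Row reduce to echelon form.
R2 ← R2 − (2)·R1: [0, 8, -7]
R3 ← R3 + (5)·R1: [0, 26, -7]
R4 ← R4 + (20/3)·R1: [0, 62/3, -7/3]
R5 ← R5 + R1: [0, 4, 0]
R3 ← R3 − (13/4)·R2: [0, 0, 63/4]
R4 ← R4 − (31/12)·R2: [0, 0, 63/4]
R5 ← R5 − (1/2)·R2: [0, 0, 7/2]
R4 ← R4 − R3: [0, 0, 0]
R5 ← R5 − (2/9)·R3: [0, 0, 0]
3 nonzero rows, so rank(B) = 3.
B has 3 columns; by rank–nullity, nullity = 3 − 3 = 0.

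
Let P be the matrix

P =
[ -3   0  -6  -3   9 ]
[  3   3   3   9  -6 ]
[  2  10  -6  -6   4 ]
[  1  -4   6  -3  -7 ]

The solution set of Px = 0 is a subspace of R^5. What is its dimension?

2

Row reduce to echelon form.
R2 ← R2 + R1: [0, 3, -3, 6, 3]
R3 ← R3 + (2/3)·R1: [0, 10, -10, -8, 10]
R4 ← R4 + (1/3)·R1: [0, -4, 4, -4, -4]
R3 ← R3 − (10/3)·R2: [0, 0, 0, -28, 0]
R4 ← R4 + (4/3)·R2: [0, 0, 0, 4, 0]
R4 ← R4 + (1/7)·R3: [0, 0, 0, 0, 0]
3 nonzero rows, so rank(P) = 3.
P has 5 columns; by rank–nullity, nullity = 5 − 3 = 2.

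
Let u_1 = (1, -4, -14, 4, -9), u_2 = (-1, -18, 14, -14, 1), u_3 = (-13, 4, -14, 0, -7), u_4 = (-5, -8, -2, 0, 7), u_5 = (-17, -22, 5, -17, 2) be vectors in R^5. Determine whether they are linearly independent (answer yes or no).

no

Form the matrix with these vectors as rows and row reduce.
R2 ← R2 + R1: [0, -22, 0, -10, -8]
R3 ← R3 + (13)·R1: [0, -48, -196, 52, -124]
R4 ← R4 + (5)·R1: [0, -28, -72, 20, -38]
R5 ← R5 + (17)·R1: [0, -90, -233, 51, -151]
R3 ← R3 − (24/11)·R2: [0, 0, -196, 812/11, -1172/11]
R4 ← R4 − (14/11)·R2: [0, 0, -72, 360/11, -306/11]
R5 ← R5 − (45/11)·R2: [0, 0, -233, 1011/11, -1301/11]
R4 ← R4 − (18/49)·R3: [0, 0, 0, 432/77, 6102/539]
R5 ← R5 − (233/196)·R3: [0, 0, 0, 320/77, 4520/539]
R5 ← R5 − (20/27)·R4: [0, 0, 0, 0, 0]
4 nonzero rows, so the 5 vectors span a space of dimension 4.
Since 4 < 5, the vectors are linearly dependent.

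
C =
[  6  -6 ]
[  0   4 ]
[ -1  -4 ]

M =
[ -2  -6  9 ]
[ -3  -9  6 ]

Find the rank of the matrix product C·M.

First compute CM:
[[  6,  18,  18],
 [-12, -36,  24],
 [ 14,  42, -33]]
Now row reduce the product.
R2 ← R2 + (2)·R1: [0, 0, 60]
R3 ← R3 − (7/3)·R1: [0, 0, -75]
R3 ← R3 + (5/4)·R2: [0, 0, 0]
2 nonzero rows, so rank(CM) = 2.

2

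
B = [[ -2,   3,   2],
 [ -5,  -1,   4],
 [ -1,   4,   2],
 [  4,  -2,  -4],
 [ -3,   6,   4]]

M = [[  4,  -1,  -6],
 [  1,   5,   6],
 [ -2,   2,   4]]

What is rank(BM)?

First compute BM:
[[ -9,  21,  38],
 [-29,   8,  40],
 [ -4,  25,  38],
 [ 22, -22, -52],
 [-14,  41,  70]]
Now row reduce the product.
R2 ← R2 − (29/9)·R1: [0, -179/3, -742/9]
R3 ← R3 − (4/9)·R1: [0, 47/3, 190/9]
R4 ← R4 + (22/9)·R1: [0, 88/3, 368/9]
R5 ← R5 − (14/9)·R1: [0, 25/3, 98/9]
R3 ← R3 + (47/179)·R2: [0, 0, -96/179]
R4 ← R4 + (88/179)·R2: [0, 0, 64/179]
R5 ← R5 + (25/179)·R2: [0, 0, -112/179]
R4 ← R4 + (2/3)·R3: [0, 0, 0]
R5 ← R5 − (7/6)·R3: [0, 0, 0]
3 nonzero rows, so rank(BM) = 3.

3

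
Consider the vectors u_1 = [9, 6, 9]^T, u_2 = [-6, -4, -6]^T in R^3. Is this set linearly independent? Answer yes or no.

no

Form the matrix with these vectors as rows and row reduce.
R2 ← R2 + (2/3)·R1: [0, 0, 0]
1 nonzero row, so the 2 vectors span a space of dimension 1.
Since 1 < 2, the vectors are linearly dependent.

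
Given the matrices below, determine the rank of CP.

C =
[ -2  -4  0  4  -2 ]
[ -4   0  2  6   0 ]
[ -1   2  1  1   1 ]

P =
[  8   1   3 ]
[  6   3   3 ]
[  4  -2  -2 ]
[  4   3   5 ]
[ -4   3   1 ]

2

First compute CP:
[[-16,  -8,   0],
 [  0,  10,  14],
 [  8,   9,   7]]
Now row reduce the product.
R3 ← R3 + (1/2)·R1: [0, 5, 7]
R3 ← R3 − (1/2)·R2: [0, 0, 0]
2 nonzero rows, so rank(CP) = 2.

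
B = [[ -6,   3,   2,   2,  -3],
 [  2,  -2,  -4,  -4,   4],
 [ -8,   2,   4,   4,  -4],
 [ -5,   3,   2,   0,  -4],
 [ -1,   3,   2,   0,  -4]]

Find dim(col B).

Row reduce to echelon form.
R2 ← R2 + (1/3)·R1: [0, -1, -10/3, -10/3, 3]
R3 ← R3 − (4/3)·R1: [0, -2, 4/3, 4/3, 0]
R4 ← R4 − (5/6)·R1: [0, 1/2, 1/3, -5/3, -3/2]
R5 ← R5 − (1/6)·R1: [0, 5/2, 5/3, -1/3, -7/2]
R3 ← R3 − (2)·R2: [0, 0, 8, 8, -6]
R4 ← R4 + (1/2)·R2: [0, 0, -4/3, -10/3, 0]
R5 ← R5 + (5/2)·R2: [0, 0, -20/3, -26/3, 4]
R4 ← R4 + (1/6)·R3: [0, 0, 0, -2, -1]
R5 ← R5 + (5/6)·R3: [0, 0, 0, -2, -1]
R5 ← R5 − R4: [0, 0, 0, 0, 0]
Echelon form has 4 nonzero rows, so rank(B) = 4.
The column space has dimension equal to the rank: 4.

4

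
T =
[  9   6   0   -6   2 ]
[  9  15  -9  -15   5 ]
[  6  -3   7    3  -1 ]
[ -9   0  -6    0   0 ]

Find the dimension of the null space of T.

3

Row reduce to echelon form.
R2 ← R2 − R1: [0, 9, -9, -9, 3]
R3 ← R3 − (2/3)·R1: [0, -7, 7, 7, -7/3]
R4 ← R4 + R1: [0, 6, -6, -6, 2]
R3 ← R3 + (7/9)·R2: [0, 0, 0, 0, 0]
R4 ← R4 − (2/3)·R2: [0, 0, 0, 0, 0]
2 nonzero rows, so rank(T) = 2.
T has 5 columns; by rank–nullity, nullity = 5 − 2 = 3.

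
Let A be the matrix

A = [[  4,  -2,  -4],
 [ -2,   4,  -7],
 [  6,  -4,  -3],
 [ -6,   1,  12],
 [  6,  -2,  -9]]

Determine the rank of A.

Row reduce to echelon form.
R2 ← R2 + (1/2)·R1: [0, 3, -9]
R3 ← R3 − (3/2)·R1: [0, -1, 3]
R4 ← R4 + (3/2)·R1: [0, -2, 6]
R5 ← R5 − (3/2)·R1: [0, 1, -3]
R3 ← R3 + (1/3)·R2: [0, 0, 0]
R4 ← R4 + (2/3)·R2: [0, 0, 0]
R5 ← R5 − (1/3)·R2: [0, 0, 0]
Echelon form has 2 nonzero rows, so rank(A) = 2.

2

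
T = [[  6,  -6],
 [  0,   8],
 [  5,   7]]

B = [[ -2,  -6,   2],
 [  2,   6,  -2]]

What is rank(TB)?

First compute TB:
[[-24, -72,  24],
 [ 16,  48, -16],
 [  4,  12,  -4]]
Now row reduce the product.
R2 ← R2 + (2/3)·R1: [0, 0, 0]
R3 ← R3 + (1/6)·R1: [0, 0, 0]
1 nonzero row, so rank(TB) = 1.

1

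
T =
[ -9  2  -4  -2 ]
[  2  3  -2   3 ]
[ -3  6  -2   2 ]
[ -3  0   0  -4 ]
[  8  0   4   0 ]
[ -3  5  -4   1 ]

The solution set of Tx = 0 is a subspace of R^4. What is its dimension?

0

Row reduce to echelon form.
R2 ← R2 + (2/9)·R1: [0, 31/9, -26/9, 23/9]
R3 ← R3 − (1/3)·R1: [0, 16/3, -2/3, 8/3]
R4 ← R4 − (1/3)·R1: [0, -2/3, 4/3, -10/3]
R5 ← R5 + (8/9)·R1: [0, 16/9, 4/9, -16/9]
R6 ← R6 − (1/3)·R1: [0, 13/3, -8/3, 5/3]
R3 ← R3 − (48/31)·R2: [0, 0, 118/31, -40/31]
R4 ← R4 + (6/31)·R2: [0, 0, 24/31, -88/31]
R5 ← R5 − (16/31)·R2: [0, 0, 60/31, -96/31]
R6 ← R6 − (39/31)·R2: [0, 0, 30/31, -48/31]
R4 ← R4 − (12/59)·R3: [0, 0, 0, -152/59]
R5 ← R5 − (30/59)·R3: [0, 0, 0, -144/59]
R6 ← R6 − (15/59)·R3: [0, 0, 0, -72/59]
R5 ← R5 − (18/19)·R4: [0, 0, 0, 0]
R6 ← R6 − (9/19)·R4: [0, 0, 0, 0]
4 nonzero rows, so rank(T) = 4.
T has 4 columns; by rank–nullity, nullity = 4 − 4 = 0.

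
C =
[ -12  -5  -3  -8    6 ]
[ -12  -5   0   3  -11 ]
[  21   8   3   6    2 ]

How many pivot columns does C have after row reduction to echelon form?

Row reduce to echelon form.
R2 ← R2 − R1: [0, 0, 3, 11, -17]
R3 ← R3 + (7/4)·R1: [0, -3/4, -9/4, -8, 25/2]
Swap R2 ↔ R3
Echelon form has 3 nonzero rows, so rank(C) = 3.
Each nonzero row contributes one pivot column: 3 pivot columns.

3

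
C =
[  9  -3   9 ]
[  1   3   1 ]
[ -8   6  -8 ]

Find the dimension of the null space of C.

1

Row reduce to echelon form.
R2 ← R2 − (1/9)·R1: [0, 10/3, 0]
R3 ← R3 + (8/9)·R1: [0, 10/3, 0]
R3 ← R3 − R2: [0, 0, 0]
2 nonzero rows, so rank(C) = 2.
C has 3 columns; by rank–nullity, nullity = 3 − 2 = 1.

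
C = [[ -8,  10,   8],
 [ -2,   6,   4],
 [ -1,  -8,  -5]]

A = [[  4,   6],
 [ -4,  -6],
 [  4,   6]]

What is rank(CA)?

1

First compute CA:
[[-40, -60],
 [-16, -24],
 [  8,  12]]
Now row reduce the product.
R2 ← R2 − (2/5)·R1: [0, 0]
R3 ← R3 + (1/5)·R1: [0, 0]
1 nonzero row, so rank(CA) = 1.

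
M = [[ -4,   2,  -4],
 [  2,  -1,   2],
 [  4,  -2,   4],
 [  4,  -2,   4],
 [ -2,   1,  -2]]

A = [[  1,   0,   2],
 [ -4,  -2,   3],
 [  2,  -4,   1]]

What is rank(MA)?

1

First compute MA:
[[-20,  12,  -6],
 [ 10,  -6,   3],
 [ 20, -12,   6],
 [ 20, -12,   6],
 [-10,   6,  -3]]
Now row reduce the product.
R2 ← R2 + (1/2)·R1: [0, 0, 0]
R3 ← R3 + R1: [0, 0, 0]
R4 ← R4 + R1: [0, 0, 0]
R5 ← R5 − (1/2)·R1: [0, 0, 0]
1 nonzero row, so rank(MA) = 1.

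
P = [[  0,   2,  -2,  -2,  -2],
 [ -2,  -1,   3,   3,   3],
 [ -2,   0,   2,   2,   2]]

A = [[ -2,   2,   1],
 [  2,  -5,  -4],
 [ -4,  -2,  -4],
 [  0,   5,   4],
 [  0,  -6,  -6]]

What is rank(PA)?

First compute PA:
[[ 12,  -4,   4],
 [-10,  -8, -16],
 [ -4, -10, -14]]
Now row reduce the product.
R2 ← R2 + (5/6)·R1: [0, -34/3, -38/3]
R3 ← R3 + (1/3)·R1: [0, -34/3, -38/3]
R3 ← R3 − R2: [0, 0, 0]
2 nonzero rows, so rank(PA) = 2.

2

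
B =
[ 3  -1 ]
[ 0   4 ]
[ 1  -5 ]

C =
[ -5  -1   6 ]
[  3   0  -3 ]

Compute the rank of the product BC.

2

First compute BC:
[[-18,  -3,  21],
 [ 12,   0, -12],
 [-20,  -1,  21]]
Now row reduce the product.
R2 ← R2 + (2/3)·R1: [0, -2, 2]
R3 ← R3 − (10/9)·R1: [0, 7/3, -7/3]
R3 ← R3 + (7/6)·R2: [0, 0, 0]
2 nonzero rows, so rank(BC) = 2.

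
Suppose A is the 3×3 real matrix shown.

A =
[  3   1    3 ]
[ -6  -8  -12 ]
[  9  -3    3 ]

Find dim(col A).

Row reduce to echelon form.
R2 ← R2 + (2)·R1: [0, -6, -6]
R3 ← R3 − (3)·R1: [0, -6, -6]
R3 ← R3 − R2: [0, 0, 0]
Echelon form has 2 nonzero rows, so rank(A) = 2.
The column space has dimension equal to the rank: 2.

2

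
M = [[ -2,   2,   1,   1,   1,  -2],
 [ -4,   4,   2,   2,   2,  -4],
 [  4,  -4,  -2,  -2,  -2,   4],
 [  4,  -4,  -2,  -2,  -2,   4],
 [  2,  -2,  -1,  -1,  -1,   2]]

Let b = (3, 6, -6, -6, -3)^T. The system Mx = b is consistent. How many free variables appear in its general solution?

Row reduce the augmented matrix [M | b].
R2 ← R2 − (2)·R1: [0, 0, 0, 0, 0, 0, 0]
R3 ← R3 + (2)·R1: [0, 0, 0, 0, 0, 0, 0]
R4 ← R4 + (2)·R1: [0, 0, 0, 0, 0, 0, 0]
R5 ← R5 + R1: [0, 0, 0, 0, 0, 0, 0]
The echelon form has 1 nonzero rows, and every pivot lies in the first 6 columns, so rank(M) = rank([M|b]) = 1.
The system is consistent.
Free variables = (unknowns) − (rank) = 6 − 1 = 5.

5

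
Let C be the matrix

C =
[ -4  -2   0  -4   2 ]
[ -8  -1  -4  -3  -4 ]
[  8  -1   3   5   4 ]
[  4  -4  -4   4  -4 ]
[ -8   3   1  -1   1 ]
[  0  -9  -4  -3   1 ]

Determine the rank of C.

Row reduce to echelon form.
R2 ← R2 − (2)·R1: [0, 3, -4, 5, -8]
R3 ← R3 + (2)·R1: [0, -5, 3, -3, 8]
R4 ← R4 + R1: [0, -6, -4, 0, -2]
R5 ← R5 − (2)·R1: [0, 7, 1, 7, -3]
R3 ← R3 + (5/3)·R2: [0, 0, -11/3, 16/3, -16/3]
R4 ← R4 + (2)·R2: [0, 0, -12, 10, -18]
R5 ← R5 − (7/3)·R2: [0, 0, 31/3, -14/3, 47/3]
R6 ← R6 + (3)·R2: [0, 0, -16, 12, -23]
R4 ← R4 − (36/11)·R3: [0, 0, 0, -82/11, -6/11]
R5 ← R5 + (31/11)·R3: [0, 0, 0, 114/11, 7/11]
R6 ← R6 − (48/11)·R3: [0, 0, 0, -124/11, 3/11]
R5 ← R5 + (57/41)·R4: [0, 0, 0, 0, -5/41]
R6 ← R6 − (62/41)·R4: [0, 0, 0, 0, 45/41]
R6 ← R6 + (9)·R5: [0, 0, 0, 0, 0]
Echelon form has 5 nonzero rows, so rank(C) = 5.

5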